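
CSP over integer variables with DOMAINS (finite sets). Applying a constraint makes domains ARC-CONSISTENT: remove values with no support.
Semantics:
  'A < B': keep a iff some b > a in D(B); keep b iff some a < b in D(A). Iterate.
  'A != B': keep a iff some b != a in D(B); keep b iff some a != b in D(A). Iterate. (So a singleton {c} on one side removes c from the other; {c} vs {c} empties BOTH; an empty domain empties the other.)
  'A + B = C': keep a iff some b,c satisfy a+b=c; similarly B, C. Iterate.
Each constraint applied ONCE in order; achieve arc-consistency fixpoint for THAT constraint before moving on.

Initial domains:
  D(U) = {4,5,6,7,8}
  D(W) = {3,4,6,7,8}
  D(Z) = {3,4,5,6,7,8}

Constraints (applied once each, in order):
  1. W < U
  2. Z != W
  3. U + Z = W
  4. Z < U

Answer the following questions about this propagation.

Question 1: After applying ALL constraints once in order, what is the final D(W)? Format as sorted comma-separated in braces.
Constraint 1 (W < U) on D(W)={3,4,6,7,8} D(U)={4,5,6,7,8}: W {3,4,6,7,8}->{3,4,6,7}
Constraint 2 (Z != W) on D(Z)={3,4,5,6,7,8} D(W)={3,4,6,7}: no change
Constraint 3 (U + Z = W) on D(U)={4,5,6,7,8} D(Z)={3,4,5,6,7,8} D(W)={3,4,6,7}: U {4,5,6,7,8}->{4}; Z {3,4,5,6,7,8}->{3}; W {3,4,6,7}->{7}
Constraint 4 (Z < U) on D(Z)={3} D(U)={4}: no change
So after all 4 constraints: D(W) = {7}

Answer: {7}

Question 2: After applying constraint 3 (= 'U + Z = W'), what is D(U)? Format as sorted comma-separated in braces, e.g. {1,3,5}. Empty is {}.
Answer: {4}

Derivation:
Constraint 1 (W < U) on D(W)={3,4,6,7,8} D(U)={4,5,6,7,8}: W {3,4,6,7,8}->{3,4,6,7}
Constraint 2 (Z != W) on D(Z)={3,4,5,6,7,8} D(W)={3,4,6,7}: no change
Constraint 3 (U + Z = W) on D(U)={4,5,6,7,8} D(Z)={3,4,5,6,7,8} D(W)={3,4,6,7}: U {4,5,6,7,8}->{4}; Z {3,4,5,6,7,8}->{3}; W {3,4,6,7}->{7}
So after constraint 3: D(U) = {4}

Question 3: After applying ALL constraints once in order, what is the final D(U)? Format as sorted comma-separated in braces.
Constraint 1 (W < U) on D(W)={3,4,6,7,8} D(U)={4,5,6,7,8}: W {3,4,6,7,8}->{3,4,6,7}
Constraint 2 (Z != W) on D(Z)={3,4,5,6,7,8} D(W)={3,4,6,7}: no change
Constraint 3 (U + Z = W) on D(U)={4,5,6,7,8} D(Z)={3,4,5,6,7,8} D(W)={3,4,6,7}: U {4,5,6,7,8}->{4}; Z {3,4,5,6,7,8}->{3}; W {3,4,6,7}->{7}
Constraint 4 (Z < U) on D(Z)={3} D(U)={4}: no change
So after all 4 constraints: D(U) = {4}

Answer: {4}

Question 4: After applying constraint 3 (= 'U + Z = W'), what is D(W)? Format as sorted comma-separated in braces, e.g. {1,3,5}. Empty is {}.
Answer: {7}

Derivation:
Constraint 1 (W < U) on D(W)={3,4,6,7,8} D(U)={4,5,6,7,8}: W {3,4,6,7,8}->{3,4,6,7}
Constraint 2 (Z != W) on D(Z)={3,4,5,6,7,8} D(W)={3,4,6,7}: no change
Constraint 3 (U + Z = W) on D(U)={4,5,6,7,8} D(Z)={3,4,5,6,7,8} D(W)={3,4,6,7}: U {4,5,6,7,8}->{4}; Z {3,4,5,6,7,8}->{3}; W {3,4,6,7}->{7}
So after constraint 3: D(W) = {7}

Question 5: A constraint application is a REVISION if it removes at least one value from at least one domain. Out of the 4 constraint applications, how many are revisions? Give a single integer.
Constraint 1 (W < U) on D(W)={3,4,6,7,8} D(U)={4,5,6,7,8}: W {3,4,6,7,8}->{3,4,6,7} => REVISION
Constraint 2 (Z != W) on D(Z)={3,4,5,6,7,8} D(W)={3,4,6,7}: no change => not a revision
Constraint 3 (U + Z = W) on D(U)={4,5,6,7,8} D(Z)={3,4,5,6,7,8} D(W)={3,4,6,7}: U {4,5,6,7,8}->{4}; Z {3,4,5,6,7,8}->{3}; W {3,4,6,7}->{7} => REVISION
Constraint 4 (Z < U) on D(Z)={3} D(U)={4}: no change => not a revision
Total revisions = 2

Answer: 2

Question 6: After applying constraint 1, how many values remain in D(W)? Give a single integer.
Answer: 4

Derivation:
Constraint 1 (W < U) on D(W)={3,4,6,7,8} D(U)={4,5,6,7,8}: W {3,4,6,7,8}->{3,4,6,7}
So after constraint 1: D(W)={3,4,6,7}, size = 4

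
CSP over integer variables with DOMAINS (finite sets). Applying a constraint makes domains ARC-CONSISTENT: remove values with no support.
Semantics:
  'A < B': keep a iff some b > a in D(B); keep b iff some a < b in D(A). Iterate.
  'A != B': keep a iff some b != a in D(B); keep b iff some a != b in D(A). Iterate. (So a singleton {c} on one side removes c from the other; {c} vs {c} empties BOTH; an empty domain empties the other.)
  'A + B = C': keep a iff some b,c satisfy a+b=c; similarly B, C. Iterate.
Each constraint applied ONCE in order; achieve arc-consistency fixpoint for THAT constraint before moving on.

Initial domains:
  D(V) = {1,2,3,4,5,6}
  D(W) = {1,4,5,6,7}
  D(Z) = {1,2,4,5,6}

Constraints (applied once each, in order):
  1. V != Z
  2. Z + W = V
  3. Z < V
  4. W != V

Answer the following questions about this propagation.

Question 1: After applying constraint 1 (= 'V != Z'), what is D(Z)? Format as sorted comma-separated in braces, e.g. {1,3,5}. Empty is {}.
Answer: {1,2,4,5,6}

Derivation:
Constraint 1 (V != Z) on D(V)={1,2,3,4,5,6} D(Z)={1,2,4,5,6}: no change
So after constraint 1: D(Z) = {1,2,4,5,6}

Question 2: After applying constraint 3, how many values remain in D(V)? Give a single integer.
Answer: 4

Derivation:
Constraint 1 (V != Z) on D(V)={1,2,3,4,5,6} D(Z)={1,2,4,5,6}: no change
Constraint 2 (Z + W = V) on D(Z)={1,2,4,5,6} D(W)={1,4,5,6,7} D(V)={1,2,3,4,5,6}: Z {1,2,4,5,6}->{1,2,4,5}; W {1,4,5,6,7}->{1,4,5}; V {1,2,3,4,5,6}->{2,3,5,6}
Constraint 3 (Z < V) on D(Z)={1,2,4,5} D(V)={2,3,5,6}: no change
So after constraint 3: D(V)={2,3,5,6}, size = 4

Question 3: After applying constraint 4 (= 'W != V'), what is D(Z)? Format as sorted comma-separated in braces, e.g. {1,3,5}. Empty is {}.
Answer: {1,2,4,5}

Derivation:
Constraint 1 (V != Z) on D(V)={1,2,3,4,5,6} D(Z)={1,2,4,5,6}: no change
Constraint 2 (Z + W = V) on D(Z)={1,2,4,5,6} D(W)={1,4,5,6,7} D(V)={1,2,3,4,5,6}: Z {1,2,4,5,6}->{1,2,4,5}; W {1,4,5,6,7}->{1,4,5}; V {1,2,3,4,5,6}->{2,3,5,6}
Constraint 3 (Z < V) on D(Z)={1,2,4,5} D(V)={2,3,5,6}: no change
Constraint 4 (W != V) on D(W)={1,4,5} D(V)={2,3,5,6}: no change
So after constraint 4: D(Z) = {1,2,4,5}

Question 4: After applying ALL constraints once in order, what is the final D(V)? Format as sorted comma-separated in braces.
Constraint 1 (V != Z) on D(V)={1,2,3,4,5,6} D(Z)={1,2,4,5,6}: no change
Constraint 2 (Z + W = V) on D(Z)={1,2,4,5,6} D(W)={1,4,5,6,7} D(V)={1,2,3,4,5,6}: Z {1,2,4,5,6}->{1,2,4,5}; W {1,4,5,6,7}->{1,4,5}; V {1,2,3,4,5,6}->{2,3,5,6}
Constraint 3 (Z < V) on D(Z)={1,2,4,5} D(V)={2,3,5,6}: no change
Constraint 4 (W != V) on D(W)={1,4,5} D(V)={2,3,5,6}: no change
So after all 4 constraints: D(V) = {2,3,5,6}

Answer: {2,3,5,6}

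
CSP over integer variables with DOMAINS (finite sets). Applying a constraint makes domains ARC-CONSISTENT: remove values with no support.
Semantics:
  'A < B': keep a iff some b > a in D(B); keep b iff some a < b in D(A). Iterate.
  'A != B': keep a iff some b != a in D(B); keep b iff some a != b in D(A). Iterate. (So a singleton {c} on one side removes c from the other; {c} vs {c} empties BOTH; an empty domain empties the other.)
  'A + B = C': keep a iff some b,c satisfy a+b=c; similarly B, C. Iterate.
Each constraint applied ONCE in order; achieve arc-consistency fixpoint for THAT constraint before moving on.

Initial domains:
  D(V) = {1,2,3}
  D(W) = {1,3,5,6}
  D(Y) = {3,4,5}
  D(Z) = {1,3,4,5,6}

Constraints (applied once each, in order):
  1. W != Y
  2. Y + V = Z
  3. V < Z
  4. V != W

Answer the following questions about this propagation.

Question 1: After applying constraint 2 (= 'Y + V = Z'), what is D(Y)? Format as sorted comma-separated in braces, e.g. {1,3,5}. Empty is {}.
Answer: {3,4,5}

Derivation:
Constraint 1 (W != Y) on D(W)={1,3,5,6} D(Y)={3,4,5}: no change
Constraint 2 (Y + V = Z) on D(Y)={3,4,5} D(V)={1,2,3} D(Z)={1,3,4,5,6}: Z {1,3,4,5,6}->{4,5,6}
So after constraint 2: D(Y) = {3,4,5}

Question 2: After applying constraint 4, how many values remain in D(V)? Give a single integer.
Answer: 3

Derivation:
Constraint 1 (W != Y) on D(W)={1,3,5,6} D(Y)={3,4,5}: no change
Constraint 2 (Y + V = Z) on D(Y)={3,4,5} D(V)={1,2,3} D(Z)={1,3,4,5,6}: Z {1,3,4,5,6}->{4,5,6}
Constraint 3 (V < Z) on D(V)={1,2,3} D(Z)={4,5,6}: no change
Constraint 4 (V != W) on D(V)={1,2,3} D(W)={1,3,5,6}: no change
So after constraint 4: D(V)={1,2,3}, size = 3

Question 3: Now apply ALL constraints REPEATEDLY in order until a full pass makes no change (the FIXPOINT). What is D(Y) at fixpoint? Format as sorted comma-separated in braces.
pass 0 (initial): D(Y)={3,4,5}
pass 1: Z {1,3,4,5,6}->{4,5,6}
pass 2: no change
Fixpoint after 2 passes: D(Y) = {3,4,5}

Answer: {3,4,5}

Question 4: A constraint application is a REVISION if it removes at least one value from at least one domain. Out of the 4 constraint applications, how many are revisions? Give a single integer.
Answer: 1

Derivation:
Constraint 1 (W != Y) on D(W)={1,3,5,6} D(Y)={3,4,5}: no change => not a revision
Constraint 2 (Y + V = Z) on D(Y)={3,4,5} D(V)={1,2,3} D(Z)={1,3,4,5,6}: Z {1,3,4,5,6}->{4,5,6} => REVISION
Constraint 3 (V < Z) on D(V)={1,2,3} D(Z)={4,5,6}: no change => not a revision
Constraint 4 (V != W) on D(V)={1,2,3} D(W)={1,3,5,6}: no change => not a revision
Total revisions = 1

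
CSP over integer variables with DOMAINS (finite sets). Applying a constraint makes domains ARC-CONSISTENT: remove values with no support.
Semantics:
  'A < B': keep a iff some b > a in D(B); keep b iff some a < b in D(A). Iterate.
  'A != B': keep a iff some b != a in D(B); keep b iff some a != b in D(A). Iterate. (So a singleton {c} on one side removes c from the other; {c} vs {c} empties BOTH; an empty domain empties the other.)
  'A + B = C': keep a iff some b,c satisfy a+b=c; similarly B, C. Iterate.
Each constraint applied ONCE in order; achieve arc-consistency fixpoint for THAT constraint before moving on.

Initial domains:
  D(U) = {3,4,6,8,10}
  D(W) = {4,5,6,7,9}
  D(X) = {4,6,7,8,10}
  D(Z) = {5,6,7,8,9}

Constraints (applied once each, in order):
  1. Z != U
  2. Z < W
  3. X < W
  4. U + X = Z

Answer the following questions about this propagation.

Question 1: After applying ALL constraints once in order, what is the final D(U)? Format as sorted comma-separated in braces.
Constraint 1 (Z != U) on D(Z)={5,6,7,8,9} D(U)={3,4,6,8,10}: no change
Constraint 2 (Z < W) on D(Z)={5,6,7,8,9} D(W)={4,5,6,7,9}: Z {5,6,7,8,9}->{5,6,7,8}; W {4,5,6,7,9}->{6,7,9}
Constraint 3 (X < W) on D(X)={4,6,7,8,10} D(W)={6,7,9}: X {4,6,7,8,10}->{4,6,7,8}
Constraint 4 (U + X = Z) on D(U)={3,4,6,8,10} D(X)={4,6,7,8} D(Z)={5,6,7,8}: U {3,4,6,8,10}->{3,4}; X {4,6,7,8}->{4}; Z {5,6,7,8}->{7,8}
So after all 4 constraints: D(U) = {3,4}

Answer: {3,4}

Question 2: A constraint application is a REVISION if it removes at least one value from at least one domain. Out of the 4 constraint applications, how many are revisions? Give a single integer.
Constraint 1 (Z != U) on D(Z)={5,6,7,8,9} D(U)={3,4,6,8,10}: no change => not a revision
Constraint 2 (Z < W) on D(Z)={5,6,7,8,9} D(W)={4,5,6,7,9}: Z {5,6,7,8,9}->{5,6,7,8}; W {4,5,6,7,9}->{6,7,9} => REVISION
Constraint 3 (X < W) on D(X)={4,6,7,8,10} D(W)={6,7,9}: X {4,6,7,8,10}->{4,6,7,8} => REVISION
Constraint 4 (U + X = Z) on D(U)={3,4,6,8,10} D(X)={4,6,7,8} D(Z)={5,6,7,8}: U {3,4,6,8,10}->{3,4}; X {4,6,7,8}->{4}; Z {5,6,7,8}->{7,8} => REVISION
Total revisions = 3

Answer: 3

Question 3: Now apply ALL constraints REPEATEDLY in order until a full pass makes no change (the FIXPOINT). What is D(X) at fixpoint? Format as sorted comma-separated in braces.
Answer: {4}

Derivation:
pass 0 (initial): D(X)={4,6,7,8,10}
pass 1: U {3,4,6,8,10}->{3,4}; W {4,5,6,7,9}->{6,7,9}; X {4,6,7,8,10}->{4}; Z {5,6,7,8,9}->{7,8}
pass 2: W {6,7,9}->{9}
pass 3: no change
Fixpoint after 3 passes: D(X) = {4}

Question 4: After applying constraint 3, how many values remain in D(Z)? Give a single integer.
Constraint 1 (Z != U) on D(Z)={5,6,7,8,9} D(U)={3,4,6,8,10}: no change
Constraint 2 (Z < W) on D(Z)={5,6,7,8,9} D(W)={4,5,6,7,9}: Z {5,6,7,8,9}->{5,6,7,8}; W {4,5,6,7,9}->{6,7,9}
Constraint 3 (X < W) on D(X)={4,6,7,8,10} D(W)={6,7,9}: X {4,6,7,8,10}->{4,6,7,8}
So after constraint 3: D(Z)={5,6,7,8}, size = 4

Answer: 4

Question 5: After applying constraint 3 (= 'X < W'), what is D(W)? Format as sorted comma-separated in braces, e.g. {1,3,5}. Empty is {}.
Answer: {6,7,9}

Derivation:
Constraint 1 (Z != U) on D(Z)={5,6,7,8,9} D(U)={3,4,6,8,10}: no change
Constraint 2 (Z < W) on D(Z)={5,6,7,8,9} D(W)={4,5,6,7,9}: Z {5,6,7,8,9}->{5,6,7,8}; W {4,5,6,7,9}->{6,7,9}
Constraint 3 (X < W) on D(X)={4,6,7,8,10} D(W)={6,7,9}: X {4,6,7,8,10}->{4,6,7,8}
So after constraint 3: D(W) = {6,7,9}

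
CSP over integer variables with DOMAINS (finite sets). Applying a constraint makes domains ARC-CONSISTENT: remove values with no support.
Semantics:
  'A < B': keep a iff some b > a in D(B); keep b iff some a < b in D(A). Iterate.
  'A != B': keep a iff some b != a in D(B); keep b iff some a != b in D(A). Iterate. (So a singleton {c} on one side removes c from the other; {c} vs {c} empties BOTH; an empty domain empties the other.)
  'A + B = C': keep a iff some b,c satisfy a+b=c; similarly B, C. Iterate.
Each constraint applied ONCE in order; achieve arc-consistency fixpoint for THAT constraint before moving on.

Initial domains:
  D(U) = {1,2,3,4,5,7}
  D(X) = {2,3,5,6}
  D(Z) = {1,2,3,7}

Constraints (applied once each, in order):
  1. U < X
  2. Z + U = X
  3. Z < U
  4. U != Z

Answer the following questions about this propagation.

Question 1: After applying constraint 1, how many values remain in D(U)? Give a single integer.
Constraint 1 (U < X) on D(U)={1,2,3,4,5,7} D(X)={2,3,5,6}: U {1,2,3,4,5,7}->{1,2,3,4,5}
So after constraint 1: D(U)={1,2,3,4,5}, size = 5

Answer: 5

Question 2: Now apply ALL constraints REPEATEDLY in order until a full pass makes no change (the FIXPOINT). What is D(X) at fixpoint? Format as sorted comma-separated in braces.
Answer: {3,5,6}

Derivation:
pass 0 (initial): D(X)={2,3,5,6}
pass 1: U {1,2,3,4,5,7}->{2,3,4,5}; Z {1,2,3,7}->{1,2,3}
pass 2: X {2,3,5,6}->{3,5,6}
pass 3: no change
Fixpoint after 3 passes: D(X) = {3,5,6}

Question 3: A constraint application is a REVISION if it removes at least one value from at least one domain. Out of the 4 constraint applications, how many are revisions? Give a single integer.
Answer: 3

Derivation:
Constraint 1 (U < X) on D(U)={1,2,3,4,5,7} D(X)={2,3,5,6}: U {1,2,3,4,5,7}->{1,2,3,4,5} => REVISION
Constraint 2 (Z + U = X) on D(Z)={1,2,3,7} D(U)={1,2,3,4,5} D(X)={2,3,5,6}: Z {1,2,3,7}->{1,2,3} => REVISION
Constraint 3 (Z < U) on D(Z)={1,2,3} D(U)={1,2,3,4,5}: U {1,2,3,4,5}->{2,3,4,5} => REVISION
Constraint 4 (U != Z) on D(U)={2,3,4,5} D(Z)={1,2,3}: no change => not a revision
Total revisions = 3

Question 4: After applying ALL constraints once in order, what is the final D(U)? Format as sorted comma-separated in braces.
Answer: {2,3,4,5}

Derivation:
Constraint 1 (U < X) on D(U)={1,2,3,4,5,7} D(X)={2,3,5,6}: U {1,2,3,4,5,7}->{1,2,3,4,5}
Constraint 2 (Z + U = X) on D(Z)={1,2,3,7} D(U)={1,2,3,4,5} D(X)={2,3,5,6}: Z {1,2,3,7}->{1,2,3}
Constraint 3 (Z < U) on D(Z)={1,2,3} D(U)={1,2,3,4,5}: U {1,2,3,4,5}->{2,3,4,5}
Constraint 4 (U != Z) on D(U)={2,3,4,5} D(Z)={1,2,3}: no change
So after all 4 constraints: D(U) = {2,3,4,5}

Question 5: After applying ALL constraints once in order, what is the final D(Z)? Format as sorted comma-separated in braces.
Answer: {1,2,3}

Derivation:
Constraint 1 (U < X) on D(U)={1,2,3,4,5,7} D(X)={2,3,5,6}: U {1,2,3,4,5,7}->{1,2,3,4,5}
Constraint 2 (Z + U = X) on D(Z)={1,2,3,7} D(U)={1,2,3,4,5} D(X)={2,3,5,6}: Z {1,2,3,7}->{1,2,3}
Constraint 3 (Z < U) on D(Z)={1,2,3} D(U)={1,2,3,4,5}: U {1,2,3,4,5}->{2,3,4,5}
Constraint 4 (U != Z) on D(U)={2,3,4,5} D(Z)={1,2,3}: no change
So after all 4 constraints: D(Z) = {1,2,3}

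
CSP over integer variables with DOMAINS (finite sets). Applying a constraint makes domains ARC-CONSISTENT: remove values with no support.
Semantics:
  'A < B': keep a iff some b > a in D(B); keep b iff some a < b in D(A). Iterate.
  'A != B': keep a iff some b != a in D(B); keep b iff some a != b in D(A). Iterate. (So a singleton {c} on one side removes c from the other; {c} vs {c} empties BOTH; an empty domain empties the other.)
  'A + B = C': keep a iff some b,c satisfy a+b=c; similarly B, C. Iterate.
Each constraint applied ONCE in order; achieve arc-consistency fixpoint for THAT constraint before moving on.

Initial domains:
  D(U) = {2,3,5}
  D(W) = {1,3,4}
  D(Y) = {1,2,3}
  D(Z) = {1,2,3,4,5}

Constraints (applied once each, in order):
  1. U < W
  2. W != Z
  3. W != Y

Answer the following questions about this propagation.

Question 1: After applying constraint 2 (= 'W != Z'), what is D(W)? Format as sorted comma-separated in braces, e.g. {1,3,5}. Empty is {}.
Constraint 1 (U < W) on D(U)={2,3,5} D(W)={1,3,4}: U {2,3,5}->{2,3}; W {1,3,4}->{3,4}
Constraint 2 (W != Z) on D(W)={3,4} D(Z)={1,2,3,4,5}: no change
So after constraint 2: D(W) = {3,4}

Answer: {3,4}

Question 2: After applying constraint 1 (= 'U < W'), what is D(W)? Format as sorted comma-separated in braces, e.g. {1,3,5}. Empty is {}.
Answer: {3,4}

Derivation:
Constraint 1 (U < W) on D(U)={2,3,5} D(W)={1,3,4}: U {2,3,5}->{2,3}; W {1,3,4}->{3,4}
So after constraint 1: D(W) = {3,4}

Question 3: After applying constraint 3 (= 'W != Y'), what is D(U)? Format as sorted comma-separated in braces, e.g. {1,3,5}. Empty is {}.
Answer: {2,3}

Derivation:
Constraint 1 (U < W) on D(U)={2,3,5} D(W)={1,3,4}: U {2,3,5}->{2,3}; W {1,3,4}->{3,4}
Constraint 2 (W != Z) on D(W)={3,4} D(Z)={1,2,3,4,5}: no change
Constraint 3 (W != Y) on D(W)={3,4} D(Y)={1,2,3}: no change
So after constraint 3: D(U) = {2,3}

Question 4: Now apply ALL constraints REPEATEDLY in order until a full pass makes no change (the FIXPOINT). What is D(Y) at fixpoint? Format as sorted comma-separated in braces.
pass 0 (initial): D(Y)={1,2,3}
pass 1: U {2,3,5}->{2,3}; W {1,3,4}->{3,4}
pass 2: no change
Fixpoint after 2 passes: D(Y) = {1,2,3}

Answer: {1,2,3}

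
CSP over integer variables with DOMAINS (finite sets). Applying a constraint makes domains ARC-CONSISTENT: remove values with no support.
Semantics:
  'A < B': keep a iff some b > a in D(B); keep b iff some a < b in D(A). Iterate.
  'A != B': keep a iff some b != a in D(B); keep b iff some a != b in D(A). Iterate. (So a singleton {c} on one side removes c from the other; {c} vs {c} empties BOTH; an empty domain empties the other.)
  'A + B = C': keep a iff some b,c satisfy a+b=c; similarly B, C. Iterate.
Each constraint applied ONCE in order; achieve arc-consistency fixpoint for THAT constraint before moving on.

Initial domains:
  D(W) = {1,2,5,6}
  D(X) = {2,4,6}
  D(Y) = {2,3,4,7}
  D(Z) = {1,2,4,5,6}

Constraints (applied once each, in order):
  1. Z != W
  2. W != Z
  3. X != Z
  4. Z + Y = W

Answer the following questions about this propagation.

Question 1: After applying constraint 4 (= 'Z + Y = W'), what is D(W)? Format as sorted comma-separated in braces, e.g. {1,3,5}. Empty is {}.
Answer: {5,6}

Derivation:
Constraint 1 (Z != W) on D(Z)={1,2,4,5,6} D(W)={1,2,5,6}: no change
Constraint 2 (W != Z) on D(W)={1,2,5,6} D(Z)={1,2,4,5,6}: no change
Constraint 3 (X != Z) on D(X)={2,4,6} D(Z)={1,2,4,5,6}: no change
Constraint 4 (Z + Y = W) on D(Z)={1,2,4,5,6} D(Y)={2,3,4,7} D(W)={1,2,5,6}: Z {1,2,4,5,6}->{1,2,4}; Y {2,3,4,7}->{2,3,4}; W {1,2,5,6}->{5,6}
So after constraint 4: D(W) = {5,6}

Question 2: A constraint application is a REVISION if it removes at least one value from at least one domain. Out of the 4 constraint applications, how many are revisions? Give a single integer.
Constraint 1 (Z != W) on D(Z)={1,2,4,5,6} D(W)={1,2,5,6}: no change => not a revision
Constraint 2 (W != Z) on D(W)={1,2,5,6} D(Z)={1,2,4,5,6}: no change => not a revision
Constraint 3 (X != Z) on D(X)={2,4,6} D(Z)={1,2,4,5,6}: no change => not a revision
Constraint 4 (Z + Y = W) on D(Z)={1,2,4,5,6} D(Y)={2,3,4,7} D(W)={1,2,5,6}: Z {1,2,4,5,6}->{1,2,4}; Y {2,3,4,7}->{2,3,4}; W {1,2,5,6}->{5,6} => REVISION
Total revisions = 1

Answer: 1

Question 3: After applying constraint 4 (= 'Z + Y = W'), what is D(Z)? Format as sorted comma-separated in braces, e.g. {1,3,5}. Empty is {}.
Answer: {1,2,4}

Derivation:
Constraint 1 (Z != W) on D(Z)={1,2,4,5,6} D(W)={1,2,5,6}: no change
Constraint 2 (W != Z) on D(W)={1,2,5,6} D(Z)={1,2,4,5,6}: no change
Constraint 3 (X != Z) on D(X)={2,4,6} D(Z)={1,2,4,5,6}: no change
Constraint 4 (Z + Y = W) on D(Z)={1,2,4,5,6} D(Y)={2,3,4,7} D(W)={1,2,5,6}: Z {1,2,4,5,6}->{1,2,4}; Y {2,3,4,7}->{2,3,4}; W {1,2,5,6}->{5,6}
So after constraint 4: D(Z) = {1,2,4}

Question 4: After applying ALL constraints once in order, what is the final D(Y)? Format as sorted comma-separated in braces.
Constraint 1 (Z != W) on D(Z)={1,2,4,5,6} D(W)={1,2,5,6}: no change
Constraint 2 (W != Z) on D(W)={1,2,5,6} D(Z)={1,2,4,5,6}: no change
Constraint 3 (X != Z) on D(X)={2,4,6} D(Z)={1,2,4,5,6}: no change
Constraint 4 (Z + Y = W) on D(Z)={1,2,4,5,6} D(Y)={2,3,4,7} D(W)={1,2,5,6}: Z {1,2,4,5,6}->{1,2,4}; Y {2,3,4,7}->{2,3,4}; W {1,2,5,6}->{5,6}
So after all 4 constraints: D(Y) = {2,3,4}

Answer: {2,3,4}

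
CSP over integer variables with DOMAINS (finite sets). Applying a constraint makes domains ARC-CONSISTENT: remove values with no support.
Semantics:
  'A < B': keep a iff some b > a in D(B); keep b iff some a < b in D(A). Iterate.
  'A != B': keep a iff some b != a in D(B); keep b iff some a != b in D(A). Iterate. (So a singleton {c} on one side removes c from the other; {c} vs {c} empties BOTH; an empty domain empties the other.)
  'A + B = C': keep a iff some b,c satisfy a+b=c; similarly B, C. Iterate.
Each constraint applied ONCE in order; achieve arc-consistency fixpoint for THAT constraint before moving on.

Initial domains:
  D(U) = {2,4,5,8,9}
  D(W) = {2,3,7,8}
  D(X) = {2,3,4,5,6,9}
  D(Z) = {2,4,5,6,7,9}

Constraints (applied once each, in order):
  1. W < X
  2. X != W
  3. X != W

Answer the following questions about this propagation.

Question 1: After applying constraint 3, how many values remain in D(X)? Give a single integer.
Constraint 1 (W < X) on D(W)={2,3,7,8} D(X)={2,3,4,5,6,9}: X {2,3,4,5,6,9}->{3,4,5,6,9}
Constraint 2 (X != W) on D(X)={3,4,5,6,9} D(W)={2,3,7,8}: no change
Constraint 3 (X != W) on D(X)={3,4,5,6,9} D(W)={2,3,7,8}: no change
So after constraint 3: D(X)={3,4,5,6,9}, size = 5

Answer: 5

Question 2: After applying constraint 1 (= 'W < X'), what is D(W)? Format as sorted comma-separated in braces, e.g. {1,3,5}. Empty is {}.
Constraint 1 (W < X) on D(W)={2,3,7,8} D(X)={2,3,4,5,6,9}: X {2,3,4,5,6,9}->{3,4,5,6,9}
So after constraint 1: D(W) = {2,3,7,8}

Answer: {2,3,7,8}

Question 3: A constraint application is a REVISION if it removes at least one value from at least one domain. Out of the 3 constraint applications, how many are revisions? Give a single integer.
Constraint 1 (W < X) on D(W)={2,3,7,8} D(X)={2,3,4,5,6,9}: X {2,3,4,5,6,9}->{3,4,5,6,9} => REVISION
Constraint 2 (X != W) on D(X)={3,4,5,6,9} D(W)={2,3,7,8}: no change => not a revision
Constraint 3 (X != W) on D(X)={3,4,5,6,9} D(W)={2,3,7,8}: no change => not a revision
Total revisions = 1

Answer: 1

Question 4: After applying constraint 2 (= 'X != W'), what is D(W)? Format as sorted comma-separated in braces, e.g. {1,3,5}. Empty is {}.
Constraint 1 (W < X) on D(W)={2,3,7,8} D(X)={2,3,4,5,6,9}: X {2,3,4,5,6,9}->{3,4,5,6,9}
Constraint 2 (X != W) on D(X)={3,4,5,6,9} D(W)={2,3,7,8}: no change
So after constraint 2: D(W) = {2,3,7,8}

Answer: {2,3,7,8}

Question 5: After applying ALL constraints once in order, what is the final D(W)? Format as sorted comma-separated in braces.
Answer: {2,3,7,8}

Derivation:
Constraint 1 (W < X) on D(W)={2,3,7,8} D(X)={2,3,4,5,6,9}: X {2,3,4,5,6,9}->{3,4,5,6,9}
Constraint 2 (X != W) on D(X)={3,4,5,6,9} D(W)={2,3,7,8}: no change
Constraint 3 (X != W) on D(X)={3,4,5,6,9} D(W)={2,3,7,8}: no change
So after all 3 constraints: D(W) = {2,3,7,8}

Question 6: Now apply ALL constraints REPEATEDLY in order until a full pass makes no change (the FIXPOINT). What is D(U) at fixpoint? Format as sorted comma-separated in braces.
Answer: {2,4,5,8,9}

Derivation:
pass 0 (initial): D(U)={2,4,5,8,9}
pass 1: X {2,3,4,5,6,9}->{3,4,5,6,9}
pass 2: no change
Fixpoint after 2 passes: D(U) = {2,4,5,8,9}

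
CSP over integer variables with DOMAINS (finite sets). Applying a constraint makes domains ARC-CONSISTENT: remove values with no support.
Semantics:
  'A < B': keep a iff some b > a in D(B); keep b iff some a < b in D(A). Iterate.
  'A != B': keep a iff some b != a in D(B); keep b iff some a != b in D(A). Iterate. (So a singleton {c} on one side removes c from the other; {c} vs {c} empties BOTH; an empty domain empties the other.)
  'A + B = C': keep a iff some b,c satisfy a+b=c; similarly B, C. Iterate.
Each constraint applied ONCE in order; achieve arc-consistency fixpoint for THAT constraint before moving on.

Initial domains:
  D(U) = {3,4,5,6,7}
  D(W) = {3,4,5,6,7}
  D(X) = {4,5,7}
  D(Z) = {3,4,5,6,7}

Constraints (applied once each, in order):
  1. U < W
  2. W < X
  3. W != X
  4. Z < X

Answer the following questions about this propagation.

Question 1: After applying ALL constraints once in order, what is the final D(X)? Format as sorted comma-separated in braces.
Constraint 1 (U < W) on D(U)={3,4,5,6,7} D(W)={3,4,5,6,7}: U {3,4,5,6,7}->{3,4,5,6}; W {3,4,5,6,7}->{4,5,6,7}
Constraint 2 (W < X) on D(W)={4,5,6,7} D(X)={4,5,7}: W {4,5,6,7}->{4,5,6}; X {4,5,7}->{5,7}
Constraint 3 (W != X) on D(W)={4,5,6} D(X)={5,7}: no change
Constraint 4 (Z < X) on D(Z)={3,4,5,6,7} D(X)={5,7}: Z {3,4,5,6,7}->{3,4,5,6}
So after all 4 constraints: D(X) = {5,7}

Answer: {5,7}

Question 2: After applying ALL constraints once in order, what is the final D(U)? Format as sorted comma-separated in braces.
Constraint 1 (U < W) on D(U)={3,4,5,6,7} D(W)={3,4,5,6,7}: U {3,4,5,6,7}->{3,4,5,6}; W {3,4,5,6,7}->{4,5,6,7}
Constraint 2 (W < X) on D(W)={4,5,6,7} D(X)={4,5,7}: W {4,5,6,7}->{4,5,6}; X {4,5,7}->{5,7}
Constraint 3 (W != X) on D(W)={4,5,6} D(X)={5,7}: no change
Constraint 4 (Z < X) on D(Z)={3,4,5,6,7} D(X)={5,7}: Z {3,4,5,6,7}->{3,4,5,6}
So after all 4 constraints: D(U) = {3,4,5,6}

Answer: {3,4,5,6}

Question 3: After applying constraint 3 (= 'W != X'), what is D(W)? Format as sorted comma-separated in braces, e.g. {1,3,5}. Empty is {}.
Constraint 1 (U < W) on D(U)={3,4,5,6,7} D(W)={3,4,5,6,7}: U {3,4,5,6,7}->{3,4,5,6}; W {3,4,5,6,7}->{4,5,6,7}
Constraint 2 (W < X) on D(W)={4,5,6,7} D(X)={4,5,7}: W {4,5,6,7}->{4,5,6}; X {4,5,7}->{5,7}
Constraint 3 (W != X) on D(W)={4,5,6} D(X)={5,7}: no change
So after constraint 3: D(W) = {4,5,6}

Answer: {4,5,6}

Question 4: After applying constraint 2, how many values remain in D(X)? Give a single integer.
Constraint 1 (U < W) on D(U)={3,4,5,6,7} D(W)={3,4,5,6,7}: U {3,4,5,6,7}->{3,4,5,6}; W {3,4,5,6,7}->{4,5,6,7}
Constraint 2 (W < X) on D(W)={4,5,6,7} D(X)={4,5,7}: W {4,5,6,7}->{4,5,6}; X {4,5,7}->{5,7}
So after constraint 2: D(X)={5,7}, size = 2

Answer: 2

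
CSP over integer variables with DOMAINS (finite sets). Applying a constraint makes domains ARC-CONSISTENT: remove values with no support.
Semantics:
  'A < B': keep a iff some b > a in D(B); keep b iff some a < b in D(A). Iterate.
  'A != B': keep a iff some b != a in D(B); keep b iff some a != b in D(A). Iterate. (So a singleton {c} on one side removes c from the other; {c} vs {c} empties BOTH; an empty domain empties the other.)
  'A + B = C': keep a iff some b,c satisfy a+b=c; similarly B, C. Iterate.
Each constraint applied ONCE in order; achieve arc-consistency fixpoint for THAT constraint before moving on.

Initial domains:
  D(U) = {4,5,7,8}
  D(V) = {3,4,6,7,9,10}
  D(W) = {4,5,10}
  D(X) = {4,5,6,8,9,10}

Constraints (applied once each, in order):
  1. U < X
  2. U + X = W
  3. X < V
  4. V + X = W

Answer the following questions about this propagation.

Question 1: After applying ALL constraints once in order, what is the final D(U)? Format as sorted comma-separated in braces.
Answer: {4,5}

Derivation:
Constraint 1 (U < X) on D(U)={4,5,7,8} D(X)={4,5,6,8,9,10}: X {4,5,6,8,9,10}->{5,6,8,9,10}
Constraint 2 (U + X = W) on D(U)={4,5,7,8} D(X)={5,6,8,9,10} D(W)={4,5,10}: U {4,5,7,8}->{4,5}; X {5,6,8,9,10}->{5,6}; W {4,5,10}->{10}
Constraint 3 (X < V) on D(X)={5,6} D(V)={3,4,6,7,9,10}: V {3,4,6,7,9,10}->{6,7,9,10}
Constraint 4 (V + X = W) on D(V)={6,7,9,10} D(X)={5,6} D(W)={10}: V {6,7,9,10}->{}; X {5,6}->{}; W {10}->{}
So after all 4 constraints: D(U) = {4,5}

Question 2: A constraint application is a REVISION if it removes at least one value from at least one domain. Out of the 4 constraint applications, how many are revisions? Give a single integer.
Constraint 1 (U < X) on D(U)={4,5,7,8} D(X)={4,5,6,8,9,10}: X {4,5,6,8,9,10}->{5,6,8,9,10} => REVISION
Constraint 2 (U + X = W) on D(U)={4,5,7,8} D(X)={5,6,8,9,10} D(W)={4,5,10}: U {4,5,7,8}->{4,5}; X {5,6,8,9,10}->{5,6}; W {4,5,10}->{10} => REVISION
Constraint 3 (X < V) on D(X)={5,6} D(V)={3,4,6,7,9,10}: V {3,4,6,7,9,10}->{6,7,9,10} => REVISION
Constraint 4 (V + X = W) on D(V)={6,7,9,10} D(X)={5,6} D(W)={10}: V {6,7,9,10}->{}; X {5,6}->{}; W {10}->{} => REVISION
Total revisions = 4

Answer: 4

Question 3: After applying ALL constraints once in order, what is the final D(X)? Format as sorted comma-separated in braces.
Constraint 1 (U < X) on D(U)={4,5,7,8} D(X)={4,5,6,8,9,10}: X {4,5,6,8,9,10}->{5,6,8,9,10}
Constraint 2 (U + X = W) on D(U)={4,5,7,8} D(X)={5,6,8,9,10} D(W)={4,5,10}: U {4,5,7,8}->{4,5}; X {5,6,8,9,10}->{5,6}; W {4,5,10}->{10}
Constraint 3 (X < V) on D(X)={5,6} D(V)={3,4,6,7,9,10}: V {3,4,6,7,9,10}->{6,7,9,10}
Constraint 4 (V + X = W) on D(V)={6,7,9,10} D(X)={5,6} D(W)={10}: V {6,7,9,10}->{}; X {5,6}->{}; W {10}->{}
So after all 4 constraints: D(X) = {}

Answer: {}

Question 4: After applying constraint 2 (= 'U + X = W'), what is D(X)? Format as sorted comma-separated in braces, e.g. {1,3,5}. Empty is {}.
Constraint 1 (U < X) on D(U)={4,5,7,8} D(X)={4,5,6,8,9,10}: X {4,5,6,8,9,10}->{5,6,8,9,10}
Constraint 2 (U + X = W) on D(U)={4,5,7,8} D(X)={5,6,8,9,10} D(W)={4,5,10}: U {4,5,7,8}->{4,5}; X {5,6,8,9,10}->{5,6}; W {4,5,10}->{10}
So after constraint 2: D(X) = {5,6}

Answer: {5,6}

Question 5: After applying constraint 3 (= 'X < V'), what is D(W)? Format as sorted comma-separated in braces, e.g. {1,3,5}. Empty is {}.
Constraint 1 (U < X) on D(U)={4,5,7,8} D(X)={4,5,6,8,9,10}: X {4,5,6,8,9,10}->{5,6,8,9,10}
Constraint 2 (U + X = W) on D(U)={4,5,7,8} D(X)={5,6,8,9,10} D(W)={4,5,10}: U {4,5,7,8}->{4,5}; X {5,6,8,9,10}->{5,6}; W {4,5,10}->{10}
Constraint 3 (X < V) on D(X)={5,6} D(V)={3,4,6,7,9,10}: V {3,4,6,7,9,10}->{6,7,9,10}
So after constraint 3: D(W) = {10}

Answer: {10}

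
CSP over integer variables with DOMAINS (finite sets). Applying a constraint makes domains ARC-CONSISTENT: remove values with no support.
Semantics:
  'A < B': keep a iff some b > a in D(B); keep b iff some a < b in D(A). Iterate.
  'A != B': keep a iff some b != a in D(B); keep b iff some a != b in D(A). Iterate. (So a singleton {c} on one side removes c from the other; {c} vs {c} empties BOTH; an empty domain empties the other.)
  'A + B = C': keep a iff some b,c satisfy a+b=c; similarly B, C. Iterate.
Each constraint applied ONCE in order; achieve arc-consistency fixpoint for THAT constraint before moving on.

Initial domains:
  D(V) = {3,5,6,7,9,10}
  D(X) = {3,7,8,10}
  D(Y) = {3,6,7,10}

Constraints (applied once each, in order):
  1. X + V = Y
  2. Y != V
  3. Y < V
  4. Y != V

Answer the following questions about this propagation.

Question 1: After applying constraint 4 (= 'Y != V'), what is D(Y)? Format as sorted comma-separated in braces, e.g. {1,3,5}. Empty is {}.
Answer: {6}

Derivation:
Constraint 1 (X + V = Y) on D(X)={3,7,8,10} D(V)={3,5,6,7,9,10} D(Y)={3,6,7,10}: X {3,7,8,10}->{3,7}; V {3,5,6,7,9,10}->{3,7}; Y {3,6,7,10}->{6,10}
Constraint 2 (Y != V) on D(Y)={6,10} D(V)={3,7}: no change
Constraint 3 (Y < V) on D(Y)={6,10} D(V)={3,7}: Y {6,10}->{6}; V {3,7}->{7}
Constraint 4 (Y != V) on D(Y)={6} D(V)={7}: no change
So after constraint 4: D(Y) = {6}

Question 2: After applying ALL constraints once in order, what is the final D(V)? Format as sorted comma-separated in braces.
Constraint 1 (X + V = Y) on D(X)={3,7,8,10} D(V)={3,5,6,7,9,10} D(Y)={3,6,7,10}: X {3,7,8,10}->{3,7}; V {3,5,6,7,9,10}->{3,7}; Y {3,6,7,10}->{6,10}
Constraint 2 (Y != V) on D(Y)={6,10} D(V)={3,7}: no change
Constraint 3 (Y < V) on D(Y)={6,10} D(V)={3,7}: Y {6,10}->{6}; V {3,7}->{7}
Constraint 4 (Y != V) on D(Y)={6} D(V)={7}: no change
So after all 4 constraints: D(V) = {7}

Answer: {7}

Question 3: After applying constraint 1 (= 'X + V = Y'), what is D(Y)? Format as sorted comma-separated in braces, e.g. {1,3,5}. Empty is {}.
Constraint 1 (X + V = Y) on D(X)={3,7,8,10} D(V)={3,5,6,7,9,10} D(Y)={3,6,7,10}: X {3,7,8,10}->{3,7}; V {3,5,6,7,9,10}->{3,7}; Y {3,6,7,10}->{6,10}
So after constraint 1: D(Y) = {6,10}

Answer: {6,10}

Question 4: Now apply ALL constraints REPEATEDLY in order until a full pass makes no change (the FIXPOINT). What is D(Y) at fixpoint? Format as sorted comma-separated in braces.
Answer: {}

Derivation:
pass 0 (initial): D(Y)={3,6,7,10}
pass 1: V {3,5,6,7,9,10}->{7}; X {3,7,8,10}->{3,7}; Y {3,6,7,10}->{6}
pass 2: V {7}->{}; X {3,7}->{}; Y {6}->{}
pass 3: no change
Fixpoint after 3 passes: D(Y) = {}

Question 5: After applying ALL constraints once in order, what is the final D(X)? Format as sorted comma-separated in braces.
Constraint 1 (X + V = Y) on D(X)={3,7,8,10} D(V)={3,5,6,7,9,10} D(Y)={3,6,7,10}: X {3,7,8,10}->{3,7}; V {3,5,6,7,9,10}->{3,7}; Y {3,6,7,10}->{6,10}
Constraint 2 (Y != V) on D(Y)={6,10} D(V)={3,7}: no change
Constraint 3 (Y < V) on D(Y)={6,10} D(V)={3,7}: Y {6,10}->{6}; V {3,7}->{7}
Constraint 4 (Y != V) on D(Y)={6} D(V)={7}: no change
So after all 4 constraints: D(X) = {3,7}

Answer: {3,7}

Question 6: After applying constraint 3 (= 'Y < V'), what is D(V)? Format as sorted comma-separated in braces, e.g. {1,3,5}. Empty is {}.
Constraint 1 (X + V = Y) on D(X)={3,7,8,10} D(V)={3,5,6,7,9,10} D(Y)={3,6,7,10}: X {3,7,8,10}->{3,7}; V {3,5,6,7,9,10}->{3,7}; Y {3,6,7,10}->{6,10}
Constraint 2 (Y != V) on D(Y)={6,10} D(V)={3,7}: no change
Constraint 3 (Y < V) on D(Y)={6,10} D(V)={3,7}: Y {6,10}->{6}; V {3,7}->{7}
So after constraint 3: D(V) = {7}

Answer: {7}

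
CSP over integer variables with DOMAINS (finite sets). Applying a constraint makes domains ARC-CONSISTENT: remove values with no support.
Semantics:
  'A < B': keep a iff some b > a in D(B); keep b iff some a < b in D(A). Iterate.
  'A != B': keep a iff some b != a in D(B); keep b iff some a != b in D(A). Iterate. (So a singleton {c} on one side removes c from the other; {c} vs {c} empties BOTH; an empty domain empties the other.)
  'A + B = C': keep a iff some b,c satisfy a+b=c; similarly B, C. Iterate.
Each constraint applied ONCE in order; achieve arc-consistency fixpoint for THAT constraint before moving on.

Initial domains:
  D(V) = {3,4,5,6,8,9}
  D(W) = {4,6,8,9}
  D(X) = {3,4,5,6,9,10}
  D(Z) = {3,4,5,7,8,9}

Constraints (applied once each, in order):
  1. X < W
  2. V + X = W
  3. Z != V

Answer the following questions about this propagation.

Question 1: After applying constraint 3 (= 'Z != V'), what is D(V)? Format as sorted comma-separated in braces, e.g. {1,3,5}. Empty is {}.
Answer: {3,4,5,6}

Derivation:
Constraint 1 (X < W) on D(X)={3,4,5,6,9,10} D(W)={4,6,8,9}: X {3,4,5,6,9,10}->{3,4,5,6}
Constraint 2 (V + X = W) on D(V)={3,4,5,6,8,9} D(X)={3,4,5,6} D(W)={4,6,8,9}: V {3,4,5,6,8,9}->{3,4,5,6}; W {4,6,8,9}->{6,8,9}
Constraint 3 (Z != V) on D(Z)={3,4,5,7,8,9} D(V)={3,4,5,6}: no change
So after constraint 3: D(V) = {3,4,5,6}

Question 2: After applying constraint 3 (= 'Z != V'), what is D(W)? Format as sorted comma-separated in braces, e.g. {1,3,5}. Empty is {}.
Answer: {6,8,9}

Derivation:
Constraint 1 (X < W) on D(X)={3,4,5,6,9,10} D(W)={4,6,8,9}: X {3,4,5,6,9,10}->{3,4,5,6}
Constraint 2 (V + X = W) on D(V)={3,4,5,6,8,9} D(X)={3,4,5,6} D(W)={4,6,8,9}: V {3,4,5,6,8,9}->{3,4,5,6}; W {4,6,8,9}->{6,8,9}
Constraint 3 (Z != V) on D(Z)={3,4,5,7,8,9} D(V)={3,4,5,6}: no change
So after constraint 3: D(W) = {6,8,9}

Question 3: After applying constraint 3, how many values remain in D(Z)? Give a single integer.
Constraint 1 (X < W) on D(X)={3,4,5,6,9,10} D(W)={4,6,8,9}: X {3,4,5,6,9,10}->{3,4,5,6}
Constraint 2 (V + X = W) on D(V)={3,4,5,6,8,9} D(X)={3,4,5,6} D(W)={4,6,8,9}: V {3,4,5,6,8,9}->{3,4,5,6}; W {4,6,8,9}->{6,8,9}
Constraint 3 (Z != V) on D(Z)={3,4,5,7,8,9} D(V)={3,4,5,6}: no change
So after constraint 3: D(Z)={3,4,5,7,8,9}, size = 6

Answer: 6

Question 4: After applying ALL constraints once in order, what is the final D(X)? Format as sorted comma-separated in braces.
Answer: {3,4,5,6}

Derivation:
Constraint 1 (X < W) on D(X)={3,4,5,6,9,10} D(W)={4,6,8,9}: X {3,4,5,6,9,10}->{3,4,5,6}
Constraint 2 (V + X = W) on D(V)={3,4,5,6,8,9} D(X)={3,4,5,6} D(W)={4,6,8,9}: V {3,4,5,6,8,9}->{3,4,5,6}; W {4,6,8,9}->{6,8,9}
Constraint 3 (Z != V) on D(Z)={3,4,5,7,8,9} D(V)={3,4,5,6}: no change
So after all 3 constraints: D(X) = {3,4,5,6}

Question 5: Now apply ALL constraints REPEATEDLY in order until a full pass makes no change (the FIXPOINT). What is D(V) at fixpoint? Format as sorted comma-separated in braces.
pass 0 (initial): D(V)={3,4,5,6,8,9}
pass 1: V {3,4,5,6,8,9}->{3,4,5,6}; W {4,6,8,9}->{6,8,9}; X {3,4,5,6,9,10}->{3,4,5,6}
pass 2: no change
Fixpoint after 2 passes: D(V) = {3,4,5,6}

Answer: {3,4,5,6}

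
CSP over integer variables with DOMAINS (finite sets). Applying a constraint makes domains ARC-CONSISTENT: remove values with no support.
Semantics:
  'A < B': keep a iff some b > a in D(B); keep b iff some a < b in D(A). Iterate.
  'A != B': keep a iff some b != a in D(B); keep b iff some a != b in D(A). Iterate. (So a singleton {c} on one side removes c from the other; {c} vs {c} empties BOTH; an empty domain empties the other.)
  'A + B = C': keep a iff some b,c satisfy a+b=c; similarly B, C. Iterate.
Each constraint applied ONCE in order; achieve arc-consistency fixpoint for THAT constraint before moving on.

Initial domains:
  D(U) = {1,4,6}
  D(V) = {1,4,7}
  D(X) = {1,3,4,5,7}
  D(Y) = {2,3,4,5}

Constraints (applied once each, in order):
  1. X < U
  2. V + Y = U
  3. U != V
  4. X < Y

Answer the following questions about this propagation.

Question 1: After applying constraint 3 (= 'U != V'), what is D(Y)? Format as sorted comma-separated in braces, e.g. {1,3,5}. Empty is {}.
Answer: {2,3,5}

Derivation:
Constraint 1 (X < U) on D(X)={1,3,4,5,7} D(U)={1,4,6}: X {1,3,4,5,7}->{1,3,4,5}; U {1,4,6}->{4,6}
Constraint 2 (V + Y = U) on D(V)={1,4,7} D(Y)={2,3,4,5} D(U)={4,6}: V {1,4,7}->{1,4}; Y {2,3,4,5}->{2,3,5}
Constraint 3 (U != V) on D(U)={4,6} D(V)={1,4}: no change
So after constraint 3: D(Y) = {2,3,5}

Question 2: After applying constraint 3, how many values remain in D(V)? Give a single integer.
Constraint 1 (X < U) on D(X)={1,3,4,5,7} D(U)={1,4,6}: X {1,3,4,5,7}->{1,3,4,5}; U {1,4,6}->{4,6}
Constraint 2 (V + Y = U) on D(V)={1,4,7} D(Y)={2,3,4,5} D(U)={4,6}: V {1,4,7}->{1,4}; Y {2,3,4,5}->{2,3,5}
Constraint 3 (U != V) on D(U)={4,6} D(V)={1,4}: no change
So after constraint 3: D(V)={1,4}, size = 2

Answer: 2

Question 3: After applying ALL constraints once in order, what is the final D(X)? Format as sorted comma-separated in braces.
Constraint 1 (X < U) on D(X)={1,3,4,5,7} D(U)={1,4,6}: X {1,3,4,5,7}->{1,3,4,5}; U {1,4,6}->{4,6}
Constraint 2 (V + Y = U) on D(V)={1,4,7} D(Y)={2,3,4,5} D(U)={4,6}: V {1,4,7}->{1,4}; Y {2,3,4,5}->{2,3,5}
Constraint 3 (U != V) on D(U)={4,6} D(V)={1,4}: no change
Constraint 4 (X < Y) on D(X)={1,3,4,5} D(Y)={2,3,5}: X {1,3,4,5}->{1,3,4}
So after all 4 constraints: D(X) = {1,3,4}

Answer: {1,3,4}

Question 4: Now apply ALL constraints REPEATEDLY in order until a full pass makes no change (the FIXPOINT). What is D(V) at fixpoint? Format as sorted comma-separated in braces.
Answer: {1,4}

Derivation:
pass 0 (initial): D(V)={1,4,7}
pass 1: U {1,4,6}->{4,6}; V {1,4,7}->{1,4}; X {1,3,4,5,7}->{1,3,4}; Y {2,3,4,5}->{2,3,5}
pass 2: no change
Fixpoint after 2 passes: D(V) = {1,4}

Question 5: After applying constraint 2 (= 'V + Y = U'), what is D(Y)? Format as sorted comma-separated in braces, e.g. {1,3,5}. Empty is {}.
Answer: {2,3,5}

Derivation:
Constraint 1 (X < U) on D(X)={1,3,4,5,7} D(U)={1,4,6}: X {1,3,4,5,7}->{1,3,4,5}; U {1,4,6}->{4,6}
Constraint 2 (V + Y = U) on D(V)={1,4,7} D(Y)={2,3,4,5} D(U)={4,6}: V {1,4,7}->{1,4}; Y {2,3,4,5}->{2,3,5}
So after constraint 2: D(Y) = {2,3,5}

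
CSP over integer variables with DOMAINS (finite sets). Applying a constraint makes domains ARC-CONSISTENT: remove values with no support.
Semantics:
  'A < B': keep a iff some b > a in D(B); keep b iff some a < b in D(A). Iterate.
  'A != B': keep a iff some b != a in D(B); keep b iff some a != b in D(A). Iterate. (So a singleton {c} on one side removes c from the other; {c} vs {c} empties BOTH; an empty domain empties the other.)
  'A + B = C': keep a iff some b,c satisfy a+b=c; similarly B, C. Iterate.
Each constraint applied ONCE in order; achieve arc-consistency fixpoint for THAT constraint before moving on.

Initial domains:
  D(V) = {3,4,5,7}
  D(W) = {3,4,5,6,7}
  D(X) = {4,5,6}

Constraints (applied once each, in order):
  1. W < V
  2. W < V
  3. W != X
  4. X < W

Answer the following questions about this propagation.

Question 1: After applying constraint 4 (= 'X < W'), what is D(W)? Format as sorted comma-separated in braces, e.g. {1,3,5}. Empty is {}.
Constraint 1 (W < V) on D(W)={3,4,5,6,7} D(V)={3,4,5,7}: W {3,4,5,6,7}->{3,4,5,6}; V {3,4,5,7}->{4,5,7}
Constraint 2 (W < V) on D(W)={3,4,5,6} D(V)={4,5,7}: no change
Constraint 3 (W != X) on D(W)={3,4,5,6} D(X)={4,5,6}: no change
Constraint 4 (X < W) on D(X)={4,5,6} D(W)={3,4,5,6}: X {4,5,6}->{4,5}; W {3,4,5,6}->{5,6}
So after constraint 4: D(W) = {5,6}

Answer: {5,6}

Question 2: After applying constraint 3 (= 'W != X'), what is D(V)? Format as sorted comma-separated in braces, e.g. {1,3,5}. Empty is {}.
Answer: {4,5,7}

Derivation:
Constraint 1 (W < V) on D(W)={3,4,5,6,7} D(V)={3,4,5,7}: W {3,4,5,6,7}->{3,4,5,6}; V {3,4,5,7}->{4,5,7}
Constraint 2 (W < V) on D(W)={3,4,5,6} D(V)={4,5,7}: no change
Constraint 3 (W != X) on D(W)={3,4,5,6} D(X)={4,5,6}: no change
So after constraint 3: D(V) = {4,5,7}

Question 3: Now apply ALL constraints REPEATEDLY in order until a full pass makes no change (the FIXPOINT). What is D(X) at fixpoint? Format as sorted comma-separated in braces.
pass 0 (initial): D(X)={4,5,6}
pass 1: V {3,4,5,7}->{4,5,7}; W {3,4,5,6,7}->{5,6}; X {4,5,6}->{4,5}
pass 2: V {4,5,7}->{7}
pass 3: no change
Fixpoint after 3 passes: D(X) = {4,5}

Answer: {4,5}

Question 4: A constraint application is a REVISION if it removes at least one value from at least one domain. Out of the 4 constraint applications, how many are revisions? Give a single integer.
Constraint 1 (W < V) on D(W)={3,4,5,6,7} D(V)={3,4,5,7}: W {3,4,5,6,7}->{3,4,5,6}; V {3,4,5,7}->{4,5,7} => REVISION
Constraint 2 (W < V) on D(W)={3,4,5,6} D(V)={4,5,7}: no change => not a revision
Constraint 3 (W != X) on D(W)={3,4,5,6} D(X)={4,5,6}: no change => not a revision
Constraint 4 (X < W) on D(X)={4,5,6} D(W)={3,4,5,6}: X {4,5,6}->{4,5}; W {3,4,5,6}->{5,6} => REVISION
Total revisions = 2

Answer: 2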